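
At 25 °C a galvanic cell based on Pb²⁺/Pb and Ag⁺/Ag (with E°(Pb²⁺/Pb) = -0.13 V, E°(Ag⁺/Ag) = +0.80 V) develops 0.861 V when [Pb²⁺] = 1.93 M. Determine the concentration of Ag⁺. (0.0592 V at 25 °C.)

0.095 M

From the Nernst equation, log Q = n(E° − E)/0.0592 = 2(0.93 − 0.861)/0.0592 = 2.331, so Q = 214.
With Q = [Pb²⁺]/[Ag⁺]^2 and the known concentrations, [Ag⁺]^2 in the denominator gives [Ag⁺] = 0.095 M.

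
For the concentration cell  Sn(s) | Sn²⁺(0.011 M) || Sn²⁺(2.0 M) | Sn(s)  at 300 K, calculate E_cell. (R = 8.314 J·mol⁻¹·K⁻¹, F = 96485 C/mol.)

Both half-cells are Sn²⁺/Sn, so E°_cell = 0. The concentrated side is the cathode; the cell reaction moves Sn²⁺ from high to low concentration with n = 2.
Q = [Sn²⁺]_dilute/[Sn²⁺]_conc = 0.011/2.0 = 0.00550.
E = 0 − (RT/nF) ln Q = −((8.314×300)/(2×96485))(-5.203) = 0.0673 V.

0.067 V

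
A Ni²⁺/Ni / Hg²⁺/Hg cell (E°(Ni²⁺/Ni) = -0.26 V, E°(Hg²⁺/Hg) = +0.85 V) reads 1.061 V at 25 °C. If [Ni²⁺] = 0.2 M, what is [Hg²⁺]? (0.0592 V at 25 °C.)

From the Nernst equation, log Q = n(E° − E)/0.0592 = 2(1.11 − 1.061)/0.0592 = 1.655, so Q = 45.2.
With Q = [Ni²⁺]/[Hg²⁺] and the known concentrations, [Hg²⁺] in the denominator gives [Hg²⁺] = 0.0044 M.

0.0044 M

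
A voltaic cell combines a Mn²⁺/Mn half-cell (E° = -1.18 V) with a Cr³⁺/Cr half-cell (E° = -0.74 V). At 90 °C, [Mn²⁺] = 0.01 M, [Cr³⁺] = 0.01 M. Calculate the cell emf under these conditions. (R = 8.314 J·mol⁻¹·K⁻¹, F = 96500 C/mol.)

The Cr³⁺/Cr couple has the higher reduction potential and acts as the cathode, so E°_cell = -0.74 − (-1.18) = 0.44 V.
Balancing electrons gives n = 6; the reaction quotient is Q = [Mn²⁺]^3/[Cr³⁺]^2 = 0.0100.
E = E° − (RT/nF) ln Q = 0.44 − (8.314×363)/(6×96500) × (-4.605) = 0.440 + 0.024 = 0.464 V.

0.464 V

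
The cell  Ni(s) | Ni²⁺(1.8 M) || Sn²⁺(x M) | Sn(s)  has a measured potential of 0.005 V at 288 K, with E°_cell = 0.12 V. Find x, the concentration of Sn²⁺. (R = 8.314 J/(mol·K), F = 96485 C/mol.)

1.7 × 10^-4 M

From the Nernst equation, ln Q = nF(E° − E)/RT = 2×96485×(0.12 − 0.005)/(8.314×288) = 9.268, so Q = 1.06 × 10^4.
With Q = [Ni²⁺]/[Sn²⁺] and the known concentrations, [Sn²⁺] in the denominator gives [Sn²⁺] = 1.7 × 10^-4 M.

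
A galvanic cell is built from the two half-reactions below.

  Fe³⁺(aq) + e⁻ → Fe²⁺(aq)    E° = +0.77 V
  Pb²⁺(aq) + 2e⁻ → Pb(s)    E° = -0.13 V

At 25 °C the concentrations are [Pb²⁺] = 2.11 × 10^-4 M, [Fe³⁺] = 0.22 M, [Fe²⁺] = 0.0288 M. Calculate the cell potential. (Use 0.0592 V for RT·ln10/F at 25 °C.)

The Fe³⁺/Fe²⁺ couple has the higher reduction potential and acts as the cathode, so E°_cell = +0.77 − (-0.13) = 0.90 V.
Balancing electrons gives n = 2; the reaction quotient is Q = [Pb²⁺]·[Fe²⁺]^2/[Fe³⁺]^2 = 3.62 × 10^-6.
At 25 °C, E = E° − (0.0592/n) log Q = 0.90 − (0.0592/2)(-5.442) = 0.900 + 0.161 = 1.061 V.

1.06 V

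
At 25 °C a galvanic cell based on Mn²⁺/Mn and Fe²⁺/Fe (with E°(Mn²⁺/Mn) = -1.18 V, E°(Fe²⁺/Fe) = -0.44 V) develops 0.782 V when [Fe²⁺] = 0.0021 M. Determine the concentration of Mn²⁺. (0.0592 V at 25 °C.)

From the Nernst equation, log Q = n(E° − E)/0.0592 = 2(0.74 − 0.782)/0.0592 = -1.419, so Q = 0.0381.
With Q = [Mn²⁺]/[Fe²⁺] and the known concentrations, [Mn²⁺] in the numerator gives [Mn²⁺] = 8 × 10^-5 M.

8 × 10^-5 M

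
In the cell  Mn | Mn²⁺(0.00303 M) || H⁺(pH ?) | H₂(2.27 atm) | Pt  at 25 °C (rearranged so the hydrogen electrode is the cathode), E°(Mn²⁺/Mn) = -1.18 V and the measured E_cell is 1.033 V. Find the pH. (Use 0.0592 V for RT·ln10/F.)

pH = 3.56

E°_cell = 1.18 V and n = 2.
log Q = n(E° − E)/0.0592 = 2×(1.18 − 1.033)/0.0592 = 4.966.
With Q = [Mn²⁺]·P(H₂) / [H⁺]^2, solving for [H⁺] gives log[H⁺] = -3.564, so pH = 3.56.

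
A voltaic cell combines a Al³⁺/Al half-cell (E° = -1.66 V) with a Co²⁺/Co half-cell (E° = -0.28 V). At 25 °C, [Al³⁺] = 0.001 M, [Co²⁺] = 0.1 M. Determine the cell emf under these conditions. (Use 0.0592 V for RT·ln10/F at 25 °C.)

The Co²⁺/Co couple has the higher reduction potential and acts as the cathode, so E°_cell = -0.28 − (-1.66) = 1.38 V.
Balancing electrons gives n = 6; the reaction quotient is Q = [Al³⁺]^2/[Co²⁺]^3 = 0.00100.
At 25 °C, E = E° − (0.0592/n) log Q = 1.38 − (0.0592/6)(-3.000) = 1.380 + 0.030 = 1.410 V.

1.41 V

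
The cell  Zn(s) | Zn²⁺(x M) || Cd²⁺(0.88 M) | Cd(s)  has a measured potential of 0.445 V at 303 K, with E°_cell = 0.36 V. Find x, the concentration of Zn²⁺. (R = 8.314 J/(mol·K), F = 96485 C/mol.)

From the Nernst equation, ln Q = nF(E° − E)/RT = 2×96485×(0.36 − 0.445)/(8.314×303) = -6.511, so Q = 0.00149.
With Q = [Zn²⁺]/[Cd²⁺] and the known concentrations, [Zn²⁺] in the numerator gives [Zn²⁺] = 0.0013 M.

0.0013 M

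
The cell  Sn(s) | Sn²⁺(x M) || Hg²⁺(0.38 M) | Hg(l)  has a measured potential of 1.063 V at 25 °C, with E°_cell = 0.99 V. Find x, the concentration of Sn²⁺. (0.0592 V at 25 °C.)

0.0013 M

From the Nernst equation, log Q = n(E° − E)/0.0592 = 2(0.99 − 1.063)/0.0592 = -2.466, so Q = 0.00342.
With Q = [Sn²⁺]/[Hg²⁺] and the known concentrations, [Sn²⁺] in the numerator gives [Sn²⁺] = 0.0013 M.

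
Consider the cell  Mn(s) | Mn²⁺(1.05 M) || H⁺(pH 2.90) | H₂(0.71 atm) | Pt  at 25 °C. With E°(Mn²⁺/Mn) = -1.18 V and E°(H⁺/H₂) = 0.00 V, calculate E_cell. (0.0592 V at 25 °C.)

The hydrogen couple is the cathode, so E°_cell = 1.18 V; n = 2.
[H⁺] = 10^(−2.90) = 0.0013 M, and Q = [Mn²⁺]·P(H₂) / [H⁺]^2 = 4.7 × 10^5.
E = E° − (0.0592/2) log Q = 1.18 − (0.0592/2)(5.672) = 1.012 V.

1.01 V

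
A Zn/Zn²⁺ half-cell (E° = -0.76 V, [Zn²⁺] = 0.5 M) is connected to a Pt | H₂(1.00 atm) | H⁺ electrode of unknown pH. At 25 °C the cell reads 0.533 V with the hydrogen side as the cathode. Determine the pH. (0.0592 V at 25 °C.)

E°_cell = 0.76 V and n = 2.
log Q = n(E° − E)/0.0592 = 2×(0.76 − 0.533)/0.0592 = 7.669.
With Q = [Zn²⁺]·P(H₂) / [H⁺]^2, solving for [H⁺] gives log[H⁺] = -3.985, so pH = 3.98.

pH = 3.98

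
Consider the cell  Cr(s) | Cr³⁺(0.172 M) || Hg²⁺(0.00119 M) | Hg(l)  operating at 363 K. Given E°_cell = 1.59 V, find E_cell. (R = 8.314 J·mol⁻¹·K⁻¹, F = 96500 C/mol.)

1.50 V

Balancing electrons gives n = 6; the reaction quotient is Q = [Cr³⁺]^2/[Hg²⁺]^3 = 1.76 × 10^7.
E = E° − (RT/nF) ln Q = 1.59 − (8.314×363)/(6×96500) × (16.681) = 1.590 − 0.087 = 1.503 V.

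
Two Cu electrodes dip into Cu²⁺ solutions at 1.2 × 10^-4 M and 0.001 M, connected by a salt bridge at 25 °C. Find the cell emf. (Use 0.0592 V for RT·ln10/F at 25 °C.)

Both half-cells are Cu²⁺/Cu, so E°_cell = 0. The concentrated side is the cathode; the cell reaction moves Cu²⁺ from high to low concentration with n = 2.
Q = [Cu²⁺]_dilute/[Cu²⁺]_conc = 1.2 × 10^-4/0.001 = 0.120.
E = 0 − (0.0592/2) log Q = −(0.0592/2)(-0.921) = 0.0273 V.

0.027 V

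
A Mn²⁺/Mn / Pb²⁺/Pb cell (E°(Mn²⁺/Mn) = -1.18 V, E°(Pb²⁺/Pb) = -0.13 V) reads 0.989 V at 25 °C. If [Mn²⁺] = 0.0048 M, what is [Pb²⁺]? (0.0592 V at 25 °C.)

4.2 × 10^-5 M

From the Nernst equation, log Q = n(E° − E)/0.0592 = 2(1.05 − 0.989)/0.0592 = 2.061, so Q = 115.
With Q = [Mn²⁺]/[Pb²⁺] and the known concentrations, [Pb²⁺] in the denominator gives [Pb²⁺] = 4.2 × 10^-5 M.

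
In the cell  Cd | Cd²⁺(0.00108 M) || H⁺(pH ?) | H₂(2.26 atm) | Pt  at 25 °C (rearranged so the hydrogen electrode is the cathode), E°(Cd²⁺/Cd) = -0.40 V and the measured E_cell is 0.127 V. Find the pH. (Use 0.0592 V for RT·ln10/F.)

pH = 5.92

E°_cell = 0.40 V and n = 2.
log Q = n(E° − E)/0.0592 = 2×(0.40 − 0.127)/0.0592 = 9.223.
With Q = [Cd²⁺]·P(H₂) / [H⁺]^2, solving for [H⁺] gives log[H⁺] = -5.918, so pH = 5.92.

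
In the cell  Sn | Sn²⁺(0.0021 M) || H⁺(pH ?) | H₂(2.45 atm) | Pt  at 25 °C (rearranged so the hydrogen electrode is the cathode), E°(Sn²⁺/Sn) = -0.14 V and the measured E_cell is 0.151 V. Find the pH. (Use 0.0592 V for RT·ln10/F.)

E°_cell = 0.14 V and n = 2.
log Q = n(E° − E)/0.0592 = 2×(0.14 − 0.151)/0.0592 = -0.372.
With Q = [Sn²⁺]·P(H₂) / [H⁺]^2, solving for [H⁺] gives log[H⁺] = -0.958, so pH = 0.96.

pH = 0.96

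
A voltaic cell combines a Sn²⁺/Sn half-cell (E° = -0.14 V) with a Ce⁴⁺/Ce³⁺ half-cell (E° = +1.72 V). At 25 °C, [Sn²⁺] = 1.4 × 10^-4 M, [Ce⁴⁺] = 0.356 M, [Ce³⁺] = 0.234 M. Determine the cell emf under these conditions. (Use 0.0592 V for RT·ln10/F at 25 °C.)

1.98 V

The Ce⁴⁺/Ce³⁺ couple has the higher reduction potential and acts as the cathode, so E°_cell = +1.72 − (-0.14) = 1.86 V.
Balancing electrons gives n = 2; the reaction quotient is Q = [Sn²⁺]·[Ce³⁺]^2/[Ce⁴⁺]^2 = 6.05 × 10^-5.
At 25 °C, E = E° − (0.0592/n) log Q = 1.86 − (0.0592/2)(-4.218) = 1.860 + 0.125 = 1.985 V.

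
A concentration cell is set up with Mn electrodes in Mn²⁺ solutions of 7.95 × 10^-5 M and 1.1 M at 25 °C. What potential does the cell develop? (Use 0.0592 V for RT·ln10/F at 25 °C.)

Both half-cells are Mn²⁺/Mn, so E°_cell = 0. The concentrated side is the cathode; the cell reaction moves Mn²⁺ from high to low concentration with n = 2.
Q = [Mn²⁺]_dilute/[Mn²⁺]_conc = 7.95 × 10^-5/1.1 = 7.23 × 10^-5.
E = 0 − (0.0592/2) log Q = −(0.0592/2)(-4.141) = 0.1226 V.

0.12 V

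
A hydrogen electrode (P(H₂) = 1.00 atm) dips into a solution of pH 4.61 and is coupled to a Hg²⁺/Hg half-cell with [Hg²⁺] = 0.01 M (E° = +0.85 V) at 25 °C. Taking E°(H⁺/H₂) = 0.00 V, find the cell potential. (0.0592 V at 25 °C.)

1.06 V

The Hg²⁺/Hg couple is the cathode, so E°_cell = 0.85 V; n = 2.
[H⁺] = 10^(−4.61) = 2.5 × 10^-5 M, and Q = [H⁺]^2 / ([Hg²⁺]·P(H₂)) = 6.03 × 10^-8.
E = E° − (0.0592/2) log Q = 0.85 − (0.0592/2)(-7.220) = 1.064 V.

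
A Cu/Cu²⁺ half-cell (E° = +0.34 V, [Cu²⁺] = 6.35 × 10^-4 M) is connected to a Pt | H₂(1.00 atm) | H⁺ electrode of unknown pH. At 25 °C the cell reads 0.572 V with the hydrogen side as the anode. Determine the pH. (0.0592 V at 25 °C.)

pH = 5.52

E°_cell = 0.34 V and n = 2.
log Q = n(E° − E)/0.0592 = 2×(0.34 − 0.572)/0.0592 = -7.838.
With Q = [H⁺]^2 / ([Cu²⁺]·P(H₂)), solving for [H⁺] gives log[H⁺] = -5.518, so pH = 5.52.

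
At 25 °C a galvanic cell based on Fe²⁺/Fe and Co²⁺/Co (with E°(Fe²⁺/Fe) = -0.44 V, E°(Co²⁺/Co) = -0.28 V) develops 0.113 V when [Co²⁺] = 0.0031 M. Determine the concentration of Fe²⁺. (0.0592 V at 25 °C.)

From the Nernst equation, log Q = n(E° − E)/0.0592 = 2(0.16 − 0.113)/0.0592 = 1.588, so Q = 38.7.
With Q = [Fe²⁺]/[Co²⁺] and the known concentrations, [Fe²⁺] in the numerator gives [Fe²⁺] = 0.12 M.

0.12 M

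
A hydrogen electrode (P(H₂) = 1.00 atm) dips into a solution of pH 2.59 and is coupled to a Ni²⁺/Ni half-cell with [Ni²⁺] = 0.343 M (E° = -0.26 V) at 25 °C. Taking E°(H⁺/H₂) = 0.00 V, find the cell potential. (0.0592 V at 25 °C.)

The hydrogen couple is the cathode, so E°_cell = 0.26 V; n = 2.
[H⁺] = 10^(−2.59) = 0.0026 M, and Q = [Ni²⁺]·P(H₂) / [H⁺]^2 = 5.19 × 10^4.
E = E° − (0.0592/2) log Q = 0.26 − (0.0592/2)(4.715) = 0.120 V.

0.12 V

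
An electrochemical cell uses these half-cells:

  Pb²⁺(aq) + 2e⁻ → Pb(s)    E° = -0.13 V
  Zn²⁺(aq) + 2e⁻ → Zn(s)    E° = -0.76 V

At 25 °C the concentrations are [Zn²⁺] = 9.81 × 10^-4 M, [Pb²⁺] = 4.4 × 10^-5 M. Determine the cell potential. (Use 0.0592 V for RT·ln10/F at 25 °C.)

The Pb²⁺/Pb couple has the higher reduction potential and acts as the cathode, so E°_cell = -0.13 − (-0.76) = 0.63 V.
Balancing electrons gives n = 2; the reaction quotient is Q = [Zn²⁺]/[Pb²⁺] = 22.3.
At 25 °C, E = E° − (0.0592/n) log Q = 0.63 − (0.0592/2)(1.348) = 0.630 − 0.040 = 0.590 V.

0.590 V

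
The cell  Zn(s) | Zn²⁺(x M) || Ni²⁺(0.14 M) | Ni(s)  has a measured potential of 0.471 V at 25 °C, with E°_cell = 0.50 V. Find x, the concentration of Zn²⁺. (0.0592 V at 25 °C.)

From the Nernst equation, log Q = n(E° − E)/0.0592 = 2(0.50 − 0.471)/0.0592 = 0.980, so Q = 9.54.
With Q = [Zn²⁺]/[Ni²⁺] and the known concentrations, [Zn²⁺] in the numerator gives [Zn²⁺] = 1.3 M.

1.3 M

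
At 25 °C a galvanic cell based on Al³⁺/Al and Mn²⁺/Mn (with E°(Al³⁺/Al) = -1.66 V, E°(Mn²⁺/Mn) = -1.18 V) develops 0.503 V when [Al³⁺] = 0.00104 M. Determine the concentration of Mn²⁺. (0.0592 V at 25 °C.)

From the Nernst equation, log Q = n(E° − E)/0.0592 = 6(0.48 − 0.503)/0.0592 = -2.331, so Q = 0.00467.
With Q = [Al³⁺]^2/[Mn²⁺]^3 and the known concentrations, [Mn²⁺]^3 in the denominator gives [Mn²⁺] = 0.061 M.

0.061 M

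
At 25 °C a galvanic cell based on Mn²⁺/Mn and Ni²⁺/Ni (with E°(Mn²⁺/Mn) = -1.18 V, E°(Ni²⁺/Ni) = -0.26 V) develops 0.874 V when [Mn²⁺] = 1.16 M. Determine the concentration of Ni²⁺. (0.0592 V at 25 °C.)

From the Nernst equation, log Q = n(E° − E)/0.0592 = 2(0.92 − 0.874)/0.0592 = 1.554, so Q = 35.8.
With Q = [Mn²⁺]/[Ni²⁺] and the known concentrations, [Ni²⁺] in the denominator gives [Ni²⁺] = 0.032 M.

0.032 M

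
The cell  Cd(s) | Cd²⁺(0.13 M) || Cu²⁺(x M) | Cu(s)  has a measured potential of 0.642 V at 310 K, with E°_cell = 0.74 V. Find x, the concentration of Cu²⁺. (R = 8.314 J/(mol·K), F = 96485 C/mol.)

8.5 × 10^-5 M

From the Nernst equation, ln Q = nF(E° − E)/RT = 2×96485×(0.74 − 0.642)/(8.314×310) = 7.337, so Q = 1540.
With Q = [Cd²⁺]/[Cu²⁺] and the known concentrations, [Cu²⁺] in the denominator gives [Cu²⁺] = 8.5 × 10^-5 M.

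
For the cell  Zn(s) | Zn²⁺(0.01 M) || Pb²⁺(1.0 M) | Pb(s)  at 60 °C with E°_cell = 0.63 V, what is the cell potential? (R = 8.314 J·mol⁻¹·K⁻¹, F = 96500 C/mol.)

Balancing electrons gives n = 2; the reaction quotient is Q = [Zn²⁺]/[Pb²⁺] = 0.0100.
E = E° − (RT/nF) ln Q = 0.63 − (8.314×333)/(2×96500) × (-4.605) = 0.630 + 0.066 = 0.696 V.

0.696 V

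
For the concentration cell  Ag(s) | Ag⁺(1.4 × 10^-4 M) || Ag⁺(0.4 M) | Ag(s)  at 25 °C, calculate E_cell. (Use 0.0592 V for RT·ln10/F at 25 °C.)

0.20 V

Both half-cells are Ag⁺/Ag, so E°_cell = 0. The concentrated side is the cathode; the cell reaction moves Ag⁺ from high to low concentration with n = 1.
Q = [Ag⁺]_dilute/[Ag⁺]_conc = 1.4 × 10^-4/0.4 = 3.5 × 10^-4.
E = 0 − (0.0592/1) log Q = −(0.0592/1)(-3.456) = 0.2046 V.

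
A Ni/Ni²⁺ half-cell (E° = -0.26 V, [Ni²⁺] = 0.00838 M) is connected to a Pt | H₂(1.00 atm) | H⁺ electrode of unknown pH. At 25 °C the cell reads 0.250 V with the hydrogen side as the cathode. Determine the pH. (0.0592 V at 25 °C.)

pH = 1.21

E°_cell = 0.26 V and n = 2.
log Q = n(E° − E)/0.0592 = 2×(0.26 − 0.250)/0.0592 = 0.338.
With Q = [Ni²⁺]·P(H₂) / [H⁺]^2, solving for [H⁺] gives log[H⁺] = -1.207, so pH = 1.21.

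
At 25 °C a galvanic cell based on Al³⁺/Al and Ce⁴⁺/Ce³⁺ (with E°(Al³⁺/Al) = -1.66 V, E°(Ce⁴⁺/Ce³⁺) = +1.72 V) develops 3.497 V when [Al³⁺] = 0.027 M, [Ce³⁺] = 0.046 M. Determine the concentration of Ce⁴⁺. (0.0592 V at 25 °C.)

1.3 M

From the Nernst equation, log Q = n(E° − E)/0.0592 = 3(3.38 − 3.497)/0.0592 = -5.929, so Q = 1.18 × 10^-6.
With Q = [Al³⁺]·[Ce³⁺]^3/[Ce⁴⁺]^3 and the known concentrations, [Ce⁴⁺]^3 in the denominator gives [Ce⁴⁺] = 1.3 M.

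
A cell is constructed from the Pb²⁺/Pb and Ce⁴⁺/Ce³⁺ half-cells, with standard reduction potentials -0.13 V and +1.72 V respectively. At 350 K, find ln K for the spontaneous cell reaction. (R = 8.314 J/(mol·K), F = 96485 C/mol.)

E°_cell = +1.72 − (-0.13) = 1.85 V, with n = 2 electrons transferred.
At equilibrium E = 0, so the Nernst equation gives ln K = nFE°/RT = (2)(96485)(1.85)/((8.314)(350)) = 122.68.

ln K = 122.7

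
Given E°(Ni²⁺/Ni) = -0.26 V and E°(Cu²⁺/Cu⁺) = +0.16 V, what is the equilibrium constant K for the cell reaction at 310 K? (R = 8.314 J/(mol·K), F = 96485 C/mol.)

E°_cell = +0.16 − (-0.26) = 0.42 V, with n = 2 electrons transferred.
At equilibrium E = 0, so the Nernst equation gives ln K = nFE°/RT = (2)(96485)(0.42)/((8.314)(310)) = 31.45.
K = e^31.45 = 4.5 × 10^13.

4.5 × 10^13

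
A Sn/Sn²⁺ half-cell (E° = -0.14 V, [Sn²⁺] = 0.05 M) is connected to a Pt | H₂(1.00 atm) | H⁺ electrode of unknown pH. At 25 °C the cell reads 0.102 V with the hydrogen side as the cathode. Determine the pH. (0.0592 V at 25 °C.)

E°_cell = 0.14 V and n = 2.
log Q = n(E° − E)/0.0592 = 2×(0.14 − 0.102)/0.0592 = 1.284.
With Q = [Sn²⁺]·P(H₂) / [H⁺]^2, solving for [H⁺] gives log[H⁺] = -1.292, so pH = 1.29.

pH = 1.29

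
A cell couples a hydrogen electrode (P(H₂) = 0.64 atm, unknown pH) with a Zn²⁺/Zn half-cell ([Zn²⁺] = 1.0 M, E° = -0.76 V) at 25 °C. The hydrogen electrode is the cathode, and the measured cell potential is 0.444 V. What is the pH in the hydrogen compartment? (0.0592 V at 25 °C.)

pH = 5.43

E°_cell = 0.76 V and n = 2.
log Q = n(E° − E)/0.0592 = 2×(0.76 − 0.444)/0.0592 = 10.676.
With Q = [Zn²⁺]·P(H₂) / [H⁺]^2, solving for [H⁺] gives log[H⁺] = -5.435, so pH = 5.43.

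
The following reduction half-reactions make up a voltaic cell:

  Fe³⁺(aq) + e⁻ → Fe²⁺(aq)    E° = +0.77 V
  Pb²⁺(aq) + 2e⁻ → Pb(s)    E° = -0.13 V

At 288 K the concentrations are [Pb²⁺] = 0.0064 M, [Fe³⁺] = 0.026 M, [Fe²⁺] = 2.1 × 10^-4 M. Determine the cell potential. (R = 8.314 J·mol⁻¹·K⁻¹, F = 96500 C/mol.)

The Fe³⁺/Fe²⁺ couple has the higher reduction potential and acts as the cathode, so E°_cell = +0.77 − (-0.13) = 0.90 V.
Balancing electrons gives n = 2; the reaction quotient is Q = [Pb²⁺]·[Fe²⁺]^2/[Fe³⁺]^2 = 4.18 × 10^-7.
E = E° − (RT/nF) ln Q = 0.90 − (8.314×288)/(2×96500) × (-14.689) = 0.900 + 0.182 = 1.082 V.

1.08 V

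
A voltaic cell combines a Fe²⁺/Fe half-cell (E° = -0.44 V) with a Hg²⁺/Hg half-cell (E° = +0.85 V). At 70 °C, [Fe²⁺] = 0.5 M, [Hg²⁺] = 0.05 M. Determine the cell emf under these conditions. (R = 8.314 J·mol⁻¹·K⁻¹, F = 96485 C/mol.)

The Hg²⁺/Hg couple has the higher reduction potential and acts as the cathode, so E°_cell = +0.85 − (-0.44) = 1.29 V.
Balancing electrons gives n = 2; the reaction quotient is Q = [Fe²⁺]/[Hg²⁺] = 10.0.
E = E° − (RT/nF) ln Q = 1.29 − (8.314×343)/(2×96485) × (2.303) = 1.290 − 0.034 = 1.256 V.

1.26 V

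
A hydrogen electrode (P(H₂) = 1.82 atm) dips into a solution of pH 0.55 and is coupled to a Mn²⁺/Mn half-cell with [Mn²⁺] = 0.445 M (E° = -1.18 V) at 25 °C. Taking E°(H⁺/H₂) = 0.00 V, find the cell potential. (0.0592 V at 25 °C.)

The hydrogen couple is the cathode, so E°_cell = 1.18 V; n = 2.
[H⁺] = 10^(−0.55) = 0.28 M, and Q = [Mn²⁺]·P(H₂) / [H⁺]^2 = 10.2.
E = E° − (0.0592/2) log Q = 1.18 − (0.0592/2)(1.008) = 1.150 V.

1.15 V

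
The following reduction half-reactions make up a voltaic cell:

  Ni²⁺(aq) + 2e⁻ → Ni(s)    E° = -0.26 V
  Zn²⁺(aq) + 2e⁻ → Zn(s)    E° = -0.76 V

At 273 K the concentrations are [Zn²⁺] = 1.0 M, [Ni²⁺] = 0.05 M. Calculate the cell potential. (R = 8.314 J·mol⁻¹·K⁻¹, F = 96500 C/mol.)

The Ni²⁺/Ni couple has the higher reduction potential and acts as the cathode, so E°_cell = -0.26 − (-0.76) = 0.50 V.
Balancing electrons gives n = 2; the reaction quotient is Q = [Zn²⁺]/[Ni²⁺] = 20.0.
E = E° − (RT/nF) ln Q = 0.50 − (8.314×273)/(2×96500) × (2.996) = 0.500 − 0.035 = 0.465 V.

0.465 V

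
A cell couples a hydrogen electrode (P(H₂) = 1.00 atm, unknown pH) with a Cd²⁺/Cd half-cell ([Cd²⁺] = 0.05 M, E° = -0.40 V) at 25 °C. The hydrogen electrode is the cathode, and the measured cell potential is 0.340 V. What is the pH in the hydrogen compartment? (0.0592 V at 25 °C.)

E°_cell = 0.40 V and n = 2.
log Q = n(E° − E)/0.0592 = 2×(0.40 − 0.340)/0.0592 = 2.027.
With Q = [Cd²⁺]·P(H₂) / [H⁺]^2, solving for [H⁺] gives log[H⁺] = -1.664, so pH = 1.66.

pH = 1.66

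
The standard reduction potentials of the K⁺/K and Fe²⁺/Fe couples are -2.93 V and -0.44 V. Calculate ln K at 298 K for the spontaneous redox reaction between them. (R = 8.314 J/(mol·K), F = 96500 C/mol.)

ln K = 194.0

E°_cell = -0.44 − (-2.93) = 2.49 V, with n = 2 electrons transferred.
At equilibrium E = 0, so the Nernst equation gives ln K = nFE°/RT = (2)(96500)(2.49)/((8.314)(298)) = 193.97.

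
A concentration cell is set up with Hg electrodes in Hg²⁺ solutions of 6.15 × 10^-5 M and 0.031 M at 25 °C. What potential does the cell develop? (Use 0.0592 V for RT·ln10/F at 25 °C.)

Both half-cells are Hg²⁺/Hg, so E°_cell = 0. The concentrated side is the cathode; the cell reaction moves Hg²⁺ from high to low concentration with n = 2.
Q = [Hg²⁺]_dilute/[Hg²⁺]_conc = 6.15 × 10^-5/0.031 = 0.00198.
E = 0 − (0.0592/2) log Q = −(0.0592/2)(-2.702) = 0.0800 V.

0.080 V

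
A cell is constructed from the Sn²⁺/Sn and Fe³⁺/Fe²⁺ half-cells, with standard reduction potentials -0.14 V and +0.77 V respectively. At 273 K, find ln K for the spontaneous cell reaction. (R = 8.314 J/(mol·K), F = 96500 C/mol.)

E°_cell = +0.77 − (-0.14) = 0.91 V, with n = 2 electrons transferred.
At equilibrium E = 0, so the Nernst equation gives ln K = nFE°/RT = (2)(96500)(0.91)/((8.314)(273)) = 77.38.

ln K = 77.4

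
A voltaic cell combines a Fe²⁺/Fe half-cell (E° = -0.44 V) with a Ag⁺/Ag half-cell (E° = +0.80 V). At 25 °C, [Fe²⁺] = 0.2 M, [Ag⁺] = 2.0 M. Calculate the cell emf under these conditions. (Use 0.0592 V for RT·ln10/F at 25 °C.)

1.28 V

The Ag⁺/Ag couple has the higher reduction potential and acts as the cathode, so E°_cell = +0.80 − (-0.44) = 1.24 V.
Balancing electrons gives n = 2; the reaction quotient is Q = [Fe²⁺]/[Ag⁺]^2 = 0.0500.
At 25 °C, E = E° − (0.0592/n) log Q = 1.24 − (0.0592/2)(-1.301) = 1.240 + 0.039 = 1.279 V.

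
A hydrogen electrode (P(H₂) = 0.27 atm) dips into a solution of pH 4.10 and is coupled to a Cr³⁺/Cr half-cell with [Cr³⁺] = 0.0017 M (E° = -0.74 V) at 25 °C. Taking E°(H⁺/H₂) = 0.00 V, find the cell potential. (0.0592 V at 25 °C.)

The hydrogen couple is the cathode, so E°_cell = 0.74 V; n = 6.
[H⁺] = 10^(−4.10) = 7.9 × 10^-5 M, and Q = [Cr³⁺]^2·P(H₂)^3 / [H⁺]^6 = 2.26 × 10^17.
E = E° − (0.0592/6) log Q = 0.74 − (0.0592/6)(17.355) = 0.569 V.

0.57 V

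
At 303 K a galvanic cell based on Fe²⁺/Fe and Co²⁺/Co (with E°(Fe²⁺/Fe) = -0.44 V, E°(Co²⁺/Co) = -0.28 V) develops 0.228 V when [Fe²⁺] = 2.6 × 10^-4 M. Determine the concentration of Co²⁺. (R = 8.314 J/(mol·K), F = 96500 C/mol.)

From the Nernst equation, ln Q = nF(E° − E)/RT = 2×96500×(0.16 − 0.228)/(8.314×303) = -5.210, so Q = 0.00546.
With Q = [Fe²⁺]/[Co²⁺] and the known concentrations, [Co²⁺] in the denominator gives [Co²⁺] = 0.048 M.

0.048 M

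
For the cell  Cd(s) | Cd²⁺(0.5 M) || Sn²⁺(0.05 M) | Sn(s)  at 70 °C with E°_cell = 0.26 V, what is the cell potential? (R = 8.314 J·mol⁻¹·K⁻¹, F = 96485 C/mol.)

Balancing electrons gives n = 2; the reaction quotient is Q = [Cd²⁺]/[Sn²⁺] = 10.0.
E = E° − (RT/nF) ln Q = 0.26 − (8.314×343)/(2×96485) × (2.303) = 0.260 − 0.034 = 0.226 V.

0.226 V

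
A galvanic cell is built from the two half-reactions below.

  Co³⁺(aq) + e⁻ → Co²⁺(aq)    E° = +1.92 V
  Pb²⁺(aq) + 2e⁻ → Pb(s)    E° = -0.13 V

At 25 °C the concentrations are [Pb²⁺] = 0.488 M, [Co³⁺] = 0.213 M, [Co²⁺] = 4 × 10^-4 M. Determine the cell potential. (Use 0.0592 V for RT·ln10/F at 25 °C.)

2.22 V

The Co³⁺/Co²⁺ couple has the higher reduction potential and acts as the cathode, so E°_cell = +1.92 − (-0.13) = 2.05 V.
Balancing electrons gives n = 2; the reaction quotient is Q = [Pb²⁺]·[Co²⁺]^2/[Co³⁺]^2 = 1.72 × 10^-6.
At 25 °C, E = E° − (0.0592/n) log Q = 2.05 − (0.0592/2)(-5.764) = 2.050 + 0.171 = 2.221 V.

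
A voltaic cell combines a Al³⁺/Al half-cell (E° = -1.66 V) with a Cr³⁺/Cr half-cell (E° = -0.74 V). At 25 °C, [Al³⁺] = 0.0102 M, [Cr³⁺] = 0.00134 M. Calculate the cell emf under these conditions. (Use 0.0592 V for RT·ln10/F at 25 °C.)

0.903 V

The Cr³⁺/Cr couple has the higher reduction potential and acts as the cathode, so E°_cell = -0.74 − (-1.66) = 0.92 V.
Balancing electrons gives n = 3; the reaction quotient is Q = [Al³⁺]/[Cr³⁺] = 7.61.
At 25 °C, E = E° − (0.0592/n) log Q = 0.92 − (0.0592/3)(0.881) = 0.920 − 0.017 = 0.903 V.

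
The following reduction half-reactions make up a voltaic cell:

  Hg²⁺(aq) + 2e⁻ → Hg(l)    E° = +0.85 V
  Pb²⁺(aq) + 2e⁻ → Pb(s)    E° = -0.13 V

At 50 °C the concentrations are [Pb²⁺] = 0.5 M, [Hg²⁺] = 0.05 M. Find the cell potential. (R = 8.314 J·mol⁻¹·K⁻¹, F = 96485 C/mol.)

The Hg²⁺/Hg couple has the higher reduction potential and acts as the cathode, so E°_cell = +0.85 − (-0.13) = 0.98 V.
Balancing electrons gives n = 2; the reaction quotient is Q = [Pb²⁺]/[Hg²⁺] = 10.0.
E = E° − (RT/nF) ln Q = 0.98 − (8.314×323)/(2×96485) × (2.303) = 0.980 − 0.032 = 0.948 V.

0.948 V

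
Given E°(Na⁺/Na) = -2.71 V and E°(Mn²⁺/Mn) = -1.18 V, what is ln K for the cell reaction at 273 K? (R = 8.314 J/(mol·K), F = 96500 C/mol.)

E°_cell = -1.18 − (-2.71) = 1.53 V, with n = 2 electrons transferred.
At equilibrium E = 0, so the Nernst equation gives ln K = nFE°/RT = (2)(96500)(1.53)/((8.314)(273)) = 130.10.

ln K = 130.1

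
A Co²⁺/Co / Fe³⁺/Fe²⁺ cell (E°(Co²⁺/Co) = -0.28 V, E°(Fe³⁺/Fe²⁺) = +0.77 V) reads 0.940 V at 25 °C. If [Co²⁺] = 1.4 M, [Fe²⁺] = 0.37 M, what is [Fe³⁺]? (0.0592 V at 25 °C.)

From the Nernst equation, log Q = n(E° − E)/0.0592 = 2(1.05 − 0.940)/0.0592 = 3.716, so Q = 5200.
With Q = [Co²⁺]·[Fe²⁺]^2/[Fe³⁺]^2 and the known concentrations, [Fe³⁺]^2 in the denominator gives [Fe³⁺] = 0.0061 M.

0.0061 M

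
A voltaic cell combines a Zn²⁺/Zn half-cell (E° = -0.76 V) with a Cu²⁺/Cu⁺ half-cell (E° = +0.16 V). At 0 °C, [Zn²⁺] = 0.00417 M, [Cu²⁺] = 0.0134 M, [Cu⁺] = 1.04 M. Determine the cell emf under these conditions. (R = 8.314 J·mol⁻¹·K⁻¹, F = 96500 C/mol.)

The Cu²⁺/Cu⁺ couple has the higher reduction potential and acts as the cathode, so E°_cell = +0.16 − (-0.76) = 0.92 V.
Balancing electrons gives n = 2; the reaction quotient is Q = [Zn²⁺]·[Cu⁺]^2/[Cu²⁺]^2 = 25.1.
E = E° − (RT/nF) ln Q = 0.92 − (8.314×273)/(2×96500) × (3.224) = 0.920 − 0.038 = 0.882 V.

0.882 V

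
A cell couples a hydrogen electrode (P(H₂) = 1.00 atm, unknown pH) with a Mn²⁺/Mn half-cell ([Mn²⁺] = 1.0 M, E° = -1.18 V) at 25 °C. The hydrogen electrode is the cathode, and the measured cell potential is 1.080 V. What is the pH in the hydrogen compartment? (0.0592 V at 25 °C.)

pH = 1.69

E°_cell = 1.18 V and n = 2.
log Q = n(E° − E)/0.0592 = 2×(1.18 − 1.080)/0.0592 = 3.378.
With Q = [Mn²⁺]·P(H₂) / [H⁺]^2, solving for [H⁺] gives log[H⁺] = -1.689, so pH = 1.69.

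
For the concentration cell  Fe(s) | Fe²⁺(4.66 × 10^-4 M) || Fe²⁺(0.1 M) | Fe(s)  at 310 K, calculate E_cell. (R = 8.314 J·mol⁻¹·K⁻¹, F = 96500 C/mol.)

0.072 V

Both half-cells are Fe²⁺/Fe, so E°_cell = 0. The concentrated side is the cathode; the cell reaction moves Fe²⁺ from high to low concentration with n = 2.
Q = [Fe²⁺]_dilute/[Fe²⁺]_conc = 4.66 × 10^-4/0.1 = 0.00466.
E = 0 − (RT/nF) ln Q = −((8.314×310)/(2×96500))(-5.369) = 0.0717 V.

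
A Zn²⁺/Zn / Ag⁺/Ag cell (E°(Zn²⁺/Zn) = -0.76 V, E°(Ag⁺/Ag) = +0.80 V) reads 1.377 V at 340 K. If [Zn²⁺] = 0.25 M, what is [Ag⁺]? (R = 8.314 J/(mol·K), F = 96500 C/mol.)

From the Nernst equation, ln Q = nF(E° − E)/RT = 2×96500×(1.56 − 1.377)/(8.314×340) = 12.495, so Q = 2.67 × 10^5.
With Q = [Zn²⁺]/[Ag⁺]^2 and the known concentrations, [Ag⁺]^2 in the denominator gives [Ag⁺] = 9.7 × 10^-4 M.

9.7 × 10^-4 M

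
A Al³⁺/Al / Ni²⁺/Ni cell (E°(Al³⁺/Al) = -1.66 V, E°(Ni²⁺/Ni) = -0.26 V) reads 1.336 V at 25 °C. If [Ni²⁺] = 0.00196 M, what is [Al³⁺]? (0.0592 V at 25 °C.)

0.15 M

From the Nernst equation, log Q = n(E° − E)/0.0592 = 6(1.40 − 1.336)/0.0592 = 6.486, so Q = 3.07 × 10^6.
With Q = [Al³⁺]^2/[Ni²⁺]^3 and the known concentrations, [Al³⁺]^2 in the numerator gives [Al³⁺] = 0.15 M.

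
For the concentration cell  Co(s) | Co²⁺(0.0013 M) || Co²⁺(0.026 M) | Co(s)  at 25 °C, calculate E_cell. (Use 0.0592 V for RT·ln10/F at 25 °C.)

0.039 V

Both half-cells are Co²⁺/Co, so E°_cell = 0. The concentrated side is the cathode; the cell reaction moves Co²⁺ from high to low concentration with n = 2.
Q = [Co²⁺]_dilute/[Co²⁺]_conc = 0.0013/0.026 = 0.0500.
E = 0 − (0.0592/2) log Q = −(0.0592/2)(-1.301) = 0.0385 V.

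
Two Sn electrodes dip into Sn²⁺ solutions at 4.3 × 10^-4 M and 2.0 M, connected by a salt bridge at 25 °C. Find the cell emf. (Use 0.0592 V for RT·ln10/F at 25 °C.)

0.11 V

Both half-cells are Sn²⁺/Sn, so E°_cell = 0. The concentrated side is the cathode; the cell reaction moves Sn²⁺ from high to low concentration with n = 2.
Q = [Sn²⁺]_dilute/[Sn²⁺]_conc = 4.3 × 10^-4/2.0 = 2.15 × 10^-4.
E = 0 − (0.0592/2) log Q = −(0.0592/2)(-3.668) = 0.1086 V.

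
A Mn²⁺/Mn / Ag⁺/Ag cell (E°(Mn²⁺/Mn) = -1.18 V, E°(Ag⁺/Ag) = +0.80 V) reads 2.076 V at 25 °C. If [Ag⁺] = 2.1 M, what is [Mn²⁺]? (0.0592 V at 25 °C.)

From the Nernst equation, log Q = n(E° − E)/0.0592 = 2(1.98 − 2.076)/0.0592 = -3.243, so Q = 5.71 × 10^-4.
With Q = [Mn²⁺]/[Ag⁺]^2 and the known concentrations, [Mn²⁺] in the numerator gives [Mn²⁺] = 0.0025 M.

0.0025 M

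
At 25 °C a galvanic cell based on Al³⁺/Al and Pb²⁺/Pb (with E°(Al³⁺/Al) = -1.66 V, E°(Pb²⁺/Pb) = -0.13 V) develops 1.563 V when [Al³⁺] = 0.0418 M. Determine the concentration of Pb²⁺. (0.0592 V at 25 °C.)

From the Nernst equation, log Q = n(E° − E)/0.0592 = 6(1.53 − 1.563)/0.0592 = -3.345, so Q = 4.52 × 10^-4.
With Q = [Al³⁺]^2/[Pb²⁺]^3 and the known concentrations, [Pb²⁺]^3 in the denominator gives [Pb²⁺] = 1.6 M.

1.6 M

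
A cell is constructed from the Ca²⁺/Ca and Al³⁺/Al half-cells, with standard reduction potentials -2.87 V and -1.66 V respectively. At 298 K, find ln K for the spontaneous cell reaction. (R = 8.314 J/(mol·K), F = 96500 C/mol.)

ln K = 282.8

E°_cell = -1.66 − (-2.87) = 1.21 V, with n = 6 electrons transferred.
At equilibrium E = 0, so the Nernst equation gives ln K = nFE°/RT = (6)(96500)(1.21)/((8.314)(298)) = 282.77.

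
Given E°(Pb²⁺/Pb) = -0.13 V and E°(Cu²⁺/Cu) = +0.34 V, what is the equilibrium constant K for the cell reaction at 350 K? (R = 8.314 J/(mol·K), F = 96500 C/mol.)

E°_cell = +0.34 − (-0.13) = 0.47 V, with n = 2 electrons transferred.
At equilibrium E = 0, so the Nernst equation gives ln K = nFE°/RT = (2)(96500)(0.47)/((8.314)(350)) = 31.17.
K = e^31.17 = 3.5 × 10^13.

3.5 × 10^13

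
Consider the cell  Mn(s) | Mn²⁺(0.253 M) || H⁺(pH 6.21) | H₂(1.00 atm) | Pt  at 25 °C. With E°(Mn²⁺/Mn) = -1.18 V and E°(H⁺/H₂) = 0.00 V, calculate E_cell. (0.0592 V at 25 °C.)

0.83 V

The hydrogen couple is the cathode, so E°_cell = 1.18 V; n = 2.
[H⁺] = 10^(−6.21) = 6.2 × 10^-7 M, and Q = [Mn²⁺]·P(H₂) / [H⁺]^2 = 6.65 × 10^11.
E = E° − (0.0592/2) log Q = 1.18 − (0.0592/2)(11.823) = 0.830 V.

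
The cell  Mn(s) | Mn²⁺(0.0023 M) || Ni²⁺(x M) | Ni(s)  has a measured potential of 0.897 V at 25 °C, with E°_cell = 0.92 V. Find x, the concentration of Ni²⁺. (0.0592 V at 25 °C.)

From the Nernst equation, log Q = n(E° − E)/0.0592 = 2(0.92 − 0.897)/0.0592 = 0.777, so Q = 5.98.
With Q = [Mn²⁺]/[Ni²⁺] and the known concentrations, [Ni²⁺] in the denominator gives [Ni²⁺] = 3.8 × 10^-4 M.

3.8 × 10^-4 M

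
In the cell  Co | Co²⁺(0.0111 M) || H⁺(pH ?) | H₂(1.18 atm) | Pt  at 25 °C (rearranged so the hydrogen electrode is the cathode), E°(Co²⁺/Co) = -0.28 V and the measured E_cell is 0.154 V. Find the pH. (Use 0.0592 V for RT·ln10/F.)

pH = 3.07

E°_cell = 0.28 V and n = 2.
log Q = n(E° − E)/0.0592 = 2×(0.28 − 0.154)/0.0592 = 4.257.
With Q = [Co²⁺]·P(H₂) / [H⁺]^2, solving for [H⁺] gives log[H⁺] = -3.070, so pH = 3.07.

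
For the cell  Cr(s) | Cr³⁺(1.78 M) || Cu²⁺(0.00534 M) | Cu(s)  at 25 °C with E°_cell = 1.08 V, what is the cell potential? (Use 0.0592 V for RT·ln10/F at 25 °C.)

Balancing electrons gives n = 6; the reaction quotient is Q = [Cr³⁺]^2/[Cu²⁺]^3 = 2.08 × 10^7.
At 25 °C, E = E° − (0.0592/n) log Q = 1.08 − (0.0592/6)(7.318) = 1.080 − 0.072 = 1.008 V.

1.01 V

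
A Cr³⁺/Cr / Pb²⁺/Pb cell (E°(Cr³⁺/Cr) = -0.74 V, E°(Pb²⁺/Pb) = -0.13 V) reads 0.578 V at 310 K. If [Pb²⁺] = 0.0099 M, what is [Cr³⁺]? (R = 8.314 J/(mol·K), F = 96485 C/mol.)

0.036 M

From the Nernst equation, ln Q = nF(E° − E)/RT = 6×96485×(0.61 − 0.578)/(8.314×310) = 7.188, so Q = 1320.
With Q = [Cr³⁺]^2/[Pb²⁺]^3 and the known concentrations, [Cr³⁺]^2 in the numerator gives [Cr³⁺] = 0.036 M.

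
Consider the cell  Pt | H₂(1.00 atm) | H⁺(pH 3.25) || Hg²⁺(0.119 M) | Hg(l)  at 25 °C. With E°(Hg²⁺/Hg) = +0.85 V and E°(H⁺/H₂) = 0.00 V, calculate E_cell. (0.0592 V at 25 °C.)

The Hg²⁺/Hg couple is the cathode, so E°_cell = 0.85 V; n = 2.
[H⁺] = 10^(−3.25) = 5.6 × 10^-4 M, and Q = [H⁺]^2 / ([Hg²⁺]·P(H₂)) = 2.66 × 10^-6.
E = E° − (0.0592/2) log Q = 0.85 − (0.0592/2)(-5.576) = 1.015 V.

1.02 V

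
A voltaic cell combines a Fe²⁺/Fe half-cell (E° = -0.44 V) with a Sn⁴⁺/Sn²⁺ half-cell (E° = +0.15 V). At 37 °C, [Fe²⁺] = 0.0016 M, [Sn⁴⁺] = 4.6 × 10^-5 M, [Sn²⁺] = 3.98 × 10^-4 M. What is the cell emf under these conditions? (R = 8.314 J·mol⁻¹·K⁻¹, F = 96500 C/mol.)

The Sn⁴⁺/Sn²⁺ couple has the higher reduction potential and acts as the cathode, so E°_cell = +0.15 − (-0.44) = 0.59 V.
Balancing electrons gives n = 2; the reaction quotient is Q = [Fe²⁺]·[Sn²⁺]/[Sn⁴⁺] = 0.0138.
E = E° − (RT/nF) ln Q = 0.59 − (8.314×310)/(2×96500) × (-4.280) = 0.590 + 0.057 = 0.647 V.

0.647 V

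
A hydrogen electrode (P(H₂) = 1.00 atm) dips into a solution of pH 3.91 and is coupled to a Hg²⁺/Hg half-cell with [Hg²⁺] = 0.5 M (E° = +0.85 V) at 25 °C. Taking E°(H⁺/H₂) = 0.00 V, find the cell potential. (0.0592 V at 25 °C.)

1.07 V

The Hg²⁺/Hg couple is the cathode, so E°_cell = 0.85 V; n = 2.
[H⁺] = 10^(−3.91) = 1.2 × 10^-4 M, and Q = [H⁺]^2 / ([Hg²⁺]·P(H₂)) = 3.03 × 10^-8.
E = E° − (0.0592/2) log Q = 0.85 − (0.0592/2)(-7.519) = 1.073 V.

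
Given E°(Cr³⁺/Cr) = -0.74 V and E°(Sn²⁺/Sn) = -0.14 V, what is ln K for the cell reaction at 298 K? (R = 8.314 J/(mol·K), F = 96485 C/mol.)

ln K = 140.2

E°_cell = -0.14 − (-0.74) = 0.60 V, with n = 6 electrons transferred.
At equilibrium E = 0, so the Nernst equation gives ln K = nFE°/RT = (6)(96485)(0.60)/((8.314)(298)) = 140.20.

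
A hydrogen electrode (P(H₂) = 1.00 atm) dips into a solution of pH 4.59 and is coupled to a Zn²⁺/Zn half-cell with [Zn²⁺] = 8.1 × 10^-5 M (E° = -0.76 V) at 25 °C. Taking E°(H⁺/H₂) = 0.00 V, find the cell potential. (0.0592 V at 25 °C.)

0.61 V

The hydrogen couple is the cathode, so E°_cell = 0.76 V; n = 2.
[H⁺] = 10^(−4.59) = 2.6 × 10^-5 M, and Q = [Zn²⁺]·P(H₂) / [H⁺]^2 = 1.23 × 10^5.
E = E° − (0.0592/2) log Q = 0.76 − (0.0592/2)(5.088) = 0.609 V.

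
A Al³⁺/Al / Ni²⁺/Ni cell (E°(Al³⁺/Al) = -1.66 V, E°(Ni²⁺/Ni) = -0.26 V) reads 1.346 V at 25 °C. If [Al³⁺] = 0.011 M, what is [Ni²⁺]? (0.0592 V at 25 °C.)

From the Nernst equation, log Q = n(E° − E)/0.0592 = 6(1.40 − 1.346)/0.0592 = 5.473, so Q = 2.97 × 10^5.
With Q = [Al³⁺]^2/[Ni²⁺]^3 and the known concentrations, [Ni²⁺]^3 in the denominator gives [Ni²⁺] = 7.4 × 10^-4 M.

7.4 × 10^-4 M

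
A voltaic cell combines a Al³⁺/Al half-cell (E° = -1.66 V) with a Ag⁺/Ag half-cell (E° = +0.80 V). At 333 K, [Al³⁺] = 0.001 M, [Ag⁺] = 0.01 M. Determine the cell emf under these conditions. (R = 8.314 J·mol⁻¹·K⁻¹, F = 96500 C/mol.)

The Ag⁺/Ag couple has the higher reduction potential and acts as the cathode, so E°_cell = +0.80 − (-1.66) = 2.46 V.
Balancing electrons gives n = 3; the reaction quotient is Q = [Al³⁺]/[Ag⁺]^3 = 1000.
E = E° − (RT/nF) ln Q = 2.46 − (8.314×333)/(3×96500) × (6.908) = 2.460 − 0.066 = 2.394 V.

2.39 V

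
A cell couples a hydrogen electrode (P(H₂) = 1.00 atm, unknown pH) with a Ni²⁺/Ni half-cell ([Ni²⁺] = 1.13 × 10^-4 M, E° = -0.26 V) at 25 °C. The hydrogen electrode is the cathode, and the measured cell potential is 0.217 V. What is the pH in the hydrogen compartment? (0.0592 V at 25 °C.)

E°_cell = 0.26 V and n = 2.
log Q = n(E° − E)/0.0592 = 2×(0.26 − 0.217)/0.0592 = 1.453.
With Q = [Ni²⁺]·P(H₂) / [H⁺]^2, solving for [H⁺] gives log[H⁺] = -2.700, so pH = 2.70.

pH = 2.70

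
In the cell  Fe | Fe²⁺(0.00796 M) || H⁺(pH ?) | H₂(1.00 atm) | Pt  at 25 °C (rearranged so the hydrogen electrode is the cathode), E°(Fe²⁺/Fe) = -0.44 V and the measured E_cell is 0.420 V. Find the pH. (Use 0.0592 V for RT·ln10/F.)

pH = 1.39

E°_cell = 0.44 V and n = 2.
log Q = n(E° − E)/0.0592 = 2×(0.44 − 0.420)/0.0592 = 0.676.
With Q = [Fe²⁺]·P(H₂) / [H⁺]^2, solving for [H⁺] gives log[H⁺] = -1.387, so pH = 1.39.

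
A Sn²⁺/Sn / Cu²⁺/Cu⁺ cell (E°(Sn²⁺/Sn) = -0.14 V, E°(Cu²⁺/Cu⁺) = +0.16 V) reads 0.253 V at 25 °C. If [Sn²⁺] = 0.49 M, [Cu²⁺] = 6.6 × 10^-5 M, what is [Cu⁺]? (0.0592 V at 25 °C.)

From the Nernst equation, log Q = n(E° − E)/0.0592 = 2(0.30 − 0.253)/0.0592 = 1.588, so Q = 38.7.
With Q = [Sn²⁺]·[Cu⁺]^2/[Cu²⁺]^2 and the known concentrations, [Cu⁺]^2 in the numerator gives [Cu⁺] = 5.9 × 10^-4 M.

5.9 × 10^-4 M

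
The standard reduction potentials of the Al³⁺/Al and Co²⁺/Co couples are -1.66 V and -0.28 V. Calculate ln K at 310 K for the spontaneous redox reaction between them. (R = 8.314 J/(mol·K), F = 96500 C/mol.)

E°_cell = -0.28 − (-1.66) = 1.38 V, with n = 6 electrons transferred.
At equilibrium E = 0, so the Nernst equation gives ln K = nFE°/RT = (6)(96500)(1.38)/((8.314)(310)) = 310.02.

ln K = 310.0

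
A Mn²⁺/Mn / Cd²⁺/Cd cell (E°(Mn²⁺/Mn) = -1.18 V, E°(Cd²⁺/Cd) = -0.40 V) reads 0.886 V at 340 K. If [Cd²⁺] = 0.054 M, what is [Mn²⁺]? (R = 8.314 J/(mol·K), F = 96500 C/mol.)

From the Nernst equation, ln Q = nF(E° − E)/RT = 2×96500×(0.78 − 0.886)/(8.314×340) = -7.237, so Q = 7.19 × 10^-4.
With Q = [Mn²⁺]/[Cd²⁺] and the known concentrations, [Mn²⁺] in the numerator gives [Mn²⁺] = 3.9 × 10^-5 M.

3.9 × 10^-5 M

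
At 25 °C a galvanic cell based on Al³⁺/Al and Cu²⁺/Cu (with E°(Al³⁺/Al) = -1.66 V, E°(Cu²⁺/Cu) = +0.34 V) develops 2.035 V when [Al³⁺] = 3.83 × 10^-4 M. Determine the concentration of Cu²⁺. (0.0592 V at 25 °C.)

0.08 M

From the Nernst equation, log Q = n(E° − E)/0.0592 = 6(2.00 − 2.035)/0.0592 = -3.547, so Q = 2.84 × 10^-4.
With Q = [Al³⁺]^2/[Cu²⁺]^3 and the known concentrations, [Cu²⁺]^3 in the denominator gives [Cu²⁺] = 0.08 M.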